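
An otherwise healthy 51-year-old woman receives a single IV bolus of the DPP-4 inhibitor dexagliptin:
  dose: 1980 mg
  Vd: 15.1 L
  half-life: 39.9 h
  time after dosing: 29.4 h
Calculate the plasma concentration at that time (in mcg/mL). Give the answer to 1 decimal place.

78.7 mcg/mL

C₀ = Dose / Vd = 1980 / 15.1 = 131.1 mg/L
k = ln2 / t½ = 0.693147 / 39.9 = 0.01737 h⁻¹
C = C₀ · e^(−k·t) = 131.1 × e^(−0.01737 × 29.4)
  = 131.1 × 0.6001 = 78.67 mg/L
(78.67 mg/L = 78.67 mcg/mL)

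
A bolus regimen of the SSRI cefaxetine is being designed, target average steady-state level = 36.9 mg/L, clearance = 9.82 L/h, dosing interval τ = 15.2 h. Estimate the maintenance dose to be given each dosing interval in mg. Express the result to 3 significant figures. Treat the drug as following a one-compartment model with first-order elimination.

5510 mg

At steady state, Dose/τ = Css × CL.
Dose = Css × CL × τ = 36.9 × 9.820 × 15.2 = 5508 mg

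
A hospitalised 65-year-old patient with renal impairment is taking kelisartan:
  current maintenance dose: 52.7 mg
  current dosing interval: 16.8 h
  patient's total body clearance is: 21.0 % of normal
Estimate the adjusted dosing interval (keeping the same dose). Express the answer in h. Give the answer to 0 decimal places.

To keep the same average steady-state level, dosing rate must scale with clearance.
CL ratio = 21.0 / 100 = 0.2100
New interval (same dose) = 16.8 / 0.2100 = 80.00 h

80 h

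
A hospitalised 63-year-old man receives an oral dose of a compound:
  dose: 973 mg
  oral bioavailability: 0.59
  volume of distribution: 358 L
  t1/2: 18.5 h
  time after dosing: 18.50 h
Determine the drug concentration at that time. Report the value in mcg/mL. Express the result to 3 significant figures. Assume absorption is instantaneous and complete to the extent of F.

0.802 mcg/mL

Amount reaching circulation = F × Dose = 0.59 × 973.0 = 574.1 mg
C₀ = F·Dose / Vd = 574.1 / 358 = 1.604 mg/L
k = ln2 / t½ = 0.693147 / 18.5 = 0.03747 h⁻¹
t / t½ = 18.50 / 18.5 = 1 half-lives
C = C₀ × (1/2)^1 = 1.604 × 0.5000 = 0.8020 mg/L
(0.8020 mg/L = 0.8020 mcg/mL)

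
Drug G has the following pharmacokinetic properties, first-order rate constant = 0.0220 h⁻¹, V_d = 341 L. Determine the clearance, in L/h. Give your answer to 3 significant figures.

7.50 L/h

CL = k × Vd = 0.0220 × 341 = 7.502 L/h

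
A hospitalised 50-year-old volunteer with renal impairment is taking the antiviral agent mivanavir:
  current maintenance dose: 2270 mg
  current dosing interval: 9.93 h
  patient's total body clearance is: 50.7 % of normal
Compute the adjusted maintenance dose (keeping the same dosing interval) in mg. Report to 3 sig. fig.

To keep the same average steady-state level, dosing rate must scale with clearance.
CL ratio = 50.7 / 100 = 0.5070
New dose (same interval) = 2270 × 0.5070 = 1151 mg

1150 mg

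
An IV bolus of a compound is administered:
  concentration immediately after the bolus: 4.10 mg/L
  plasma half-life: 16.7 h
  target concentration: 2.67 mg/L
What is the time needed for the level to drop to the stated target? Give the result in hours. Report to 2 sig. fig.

10 h

k = ln2 / t½ = 0.693147 / 16.7 = 0.04151 h⁻¹
t = ln(C₀ / C) / k = ln(4.100 / 2.67) / 0.04151
  = ln(1.536) / 0.04151 = 0.4292 / 0.04151 = 10.34 h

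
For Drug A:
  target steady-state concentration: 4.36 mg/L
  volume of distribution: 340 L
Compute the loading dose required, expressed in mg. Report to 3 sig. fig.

LD = Css × Vd = 4.36 × 340 = 1482 mg

1480 mg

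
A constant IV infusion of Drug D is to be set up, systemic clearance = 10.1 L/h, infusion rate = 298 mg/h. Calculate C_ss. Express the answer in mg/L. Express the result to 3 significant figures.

At steady state Css = R₀ / CL = 298 / 10.10 = 29.50 mg/L

29.5 mg/L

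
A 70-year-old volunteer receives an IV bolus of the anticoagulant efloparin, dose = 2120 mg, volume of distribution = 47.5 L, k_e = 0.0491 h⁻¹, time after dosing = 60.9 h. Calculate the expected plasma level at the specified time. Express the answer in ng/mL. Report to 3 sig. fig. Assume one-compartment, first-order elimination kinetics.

C₀ = Dose / Vd = 2120 / 47.5 = 44.63 mg/L
C = C₀ · e^(−k·t) = 44.63 × e^(−0.04910 × 60.9)
  = 44.63 × 0.05028 = 2.244 mg/L
Convert: 2.244 mg/L × 1000 = 2244 ng/mL

2240 ng/mL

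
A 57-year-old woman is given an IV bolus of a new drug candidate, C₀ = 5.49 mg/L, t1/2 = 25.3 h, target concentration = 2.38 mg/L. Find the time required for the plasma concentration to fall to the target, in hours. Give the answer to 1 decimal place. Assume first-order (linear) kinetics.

30.5 h

k = ln2 / t½ = 0.693147 / 25.3 = 0.02740 h⁻¹
t = ln(C₀ / C) / k = ln(5.490 / 2.38) / 0.02740
  = ln(2.307) / 0.02740 = 0.8359 / 0.02740 = 30.51 h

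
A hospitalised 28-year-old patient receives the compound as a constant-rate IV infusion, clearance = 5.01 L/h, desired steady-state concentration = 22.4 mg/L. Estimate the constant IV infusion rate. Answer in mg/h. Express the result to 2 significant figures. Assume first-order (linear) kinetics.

110 mg/h

At steady state, infusion rate R₀ = Css × CL = 22.4 × 5.010 = 112.2 mg/h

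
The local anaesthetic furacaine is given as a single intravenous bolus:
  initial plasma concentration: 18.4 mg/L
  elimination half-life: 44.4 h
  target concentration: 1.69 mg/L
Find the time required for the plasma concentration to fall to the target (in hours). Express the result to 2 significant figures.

150 h

k = ln2 / t½ = 0.693147 / 44.4 = 0.01561 h⁻¹
t = ln(C₀ / C) / k = ln(18.40 / 1.69) / 0.01561
  = ln(10.89) / 0.01561 = 2.388 / 0.01561 = 153.0 h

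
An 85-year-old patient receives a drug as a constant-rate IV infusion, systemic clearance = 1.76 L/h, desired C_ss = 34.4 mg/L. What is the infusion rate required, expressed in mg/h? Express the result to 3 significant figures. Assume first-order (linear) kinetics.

60.5 mg/h

At steady state, infusion rate R₀ = Css × CL = 34.4 × 1.760 = 60.54 mg/h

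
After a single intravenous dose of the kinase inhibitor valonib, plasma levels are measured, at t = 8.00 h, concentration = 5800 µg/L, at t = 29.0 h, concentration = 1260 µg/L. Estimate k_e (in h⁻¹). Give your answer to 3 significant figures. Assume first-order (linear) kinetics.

0.0727 h⁻¹

k = ln(C₁/C₂) / (t₂ − t₁) = ln(5800/1260) / (29.0 − 8.00)
  = 1.527 / 21.00 = 0.07271 h⁻¹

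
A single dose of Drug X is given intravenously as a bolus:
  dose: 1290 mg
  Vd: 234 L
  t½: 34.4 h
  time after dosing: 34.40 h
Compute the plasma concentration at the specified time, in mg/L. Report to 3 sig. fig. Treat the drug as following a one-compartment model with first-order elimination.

2.76 mg/L

C₀ = Dose / Vd = 1290 / 234 = 5.513 mg/L
k = ln2 / t½ = 0.693147 / 34.4 = 0.02015 h⁻¹
t / t½ = 34.40 / 34.4 = 1 half-lives
C = C₀ × (1/2)^1 = 5.513 × 0.5000 = 2.757 mg/L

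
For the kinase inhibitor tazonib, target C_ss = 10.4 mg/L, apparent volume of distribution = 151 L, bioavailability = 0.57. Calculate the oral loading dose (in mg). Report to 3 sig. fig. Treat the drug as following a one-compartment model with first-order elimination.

LD = Css × Vd / F = 10.4 × 151 / 0.57 = 2755 mg

2760 mg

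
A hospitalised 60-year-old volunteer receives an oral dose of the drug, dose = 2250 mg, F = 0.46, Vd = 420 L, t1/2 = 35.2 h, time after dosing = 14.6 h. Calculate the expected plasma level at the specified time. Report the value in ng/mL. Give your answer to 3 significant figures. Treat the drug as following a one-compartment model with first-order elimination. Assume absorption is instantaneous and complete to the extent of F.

Amount reaching circulation = F × Dose = 0.46 × 2250 = 1035 mg
C₀ = F·Dose / Vd = 1035 / 420 = 2.464 mg/L
k = ln2 / t½ = 0.693147 / 35.2 = 0.01969 h⁻¹
C = C₀ · e^(−k·t) = 2.464 × e^(−0.01969 × 14.6)
  = 2.464 × 0.7502 = 1.848 mg/L
Convert: 1.848 mg/L × 1000 = 1848 ng/mL

1850 ng/mL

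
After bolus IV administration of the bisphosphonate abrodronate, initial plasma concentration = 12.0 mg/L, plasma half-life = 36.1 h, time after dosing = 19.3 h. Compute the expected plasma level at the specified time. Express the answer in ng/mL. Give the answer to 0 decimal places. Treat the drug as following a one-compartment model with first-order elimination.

k = ln2 / t½ = 0.693147 / 36.1 = 0.01920 h⁻¹
C = C₀ · e^(−k·t) = 12.00 × e^(−0.01920 × 19.3)
  = 12.00 × 0.6903 = 8.284 mg/L
Convert: 8.284 mg/L × 1000 = 8284 ng/mL

8284 ng/mL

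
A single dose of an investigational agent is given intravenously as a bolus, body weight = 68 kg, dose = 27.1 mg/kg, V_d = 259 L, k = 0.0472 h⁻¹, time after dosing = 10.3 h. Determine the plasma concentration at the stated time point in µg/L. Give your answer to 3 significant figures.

4380 µg/L

Total dose = 27.1 × 68 = 1843 mg
C₀ = Dose / Vd = 1843 / 259 = 7.116 mg/L
C = C₀ · e^(−k·t) = 7.116 × e^(−0.04720 × 10.3)
  = 7.116 × 0.6150 = 4.376 mg/L
Convert: 4.376 mg/L × 1000 = 4376 µg/L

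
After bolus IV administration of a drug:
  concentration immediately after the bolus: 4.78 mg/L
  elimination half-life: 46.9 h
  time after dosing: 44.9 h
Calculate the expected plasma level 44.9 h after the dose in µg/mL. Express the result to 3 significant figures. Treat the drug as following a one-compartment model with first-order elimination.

k = ln2 / t½ = 0.693147 / 46.9 = 0.01478 h⁻¹
C = C₀ · e^(−k·t) = 4.780 × e^(−0.01478 × 44.9)
  = 4.780 × 0.5150 = 2.462 mg/L
(2.462 mg/L = 2.462 µg/mL)

2.46 µg/mL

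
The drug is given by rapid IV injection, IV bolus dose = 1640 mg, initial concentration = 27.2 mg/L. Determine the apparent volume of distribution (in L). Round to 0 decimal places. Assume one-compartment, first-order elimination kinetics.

Vd = Dose / C₀ = 1640 / 27.2 = 60.29 L

60 L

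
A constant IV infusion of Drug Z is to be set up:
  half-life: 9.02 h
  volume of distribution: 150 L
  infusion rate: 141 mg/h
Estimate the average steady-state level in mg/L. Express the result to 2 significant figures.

12 mg/L

k = ln2 / t½ = 0.693147 / 9.02 = 0.07685 h⁻¹
CL = k × Vd = 0.07685 × 150 = 11.53 L/h
At steady state Css = R₀ / CL = 141 / 11.53 = 12.23 mg/L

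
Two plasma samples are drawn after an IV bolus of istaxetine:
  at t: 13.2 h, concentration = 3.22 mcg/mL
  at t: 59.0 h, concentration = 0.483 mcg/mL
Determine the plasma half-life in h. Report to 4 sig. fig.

16.73 h

k = ln(C₁/C₂) / (t₂ − t₁) = ln(3.22/0.483) / (59.0 − 13.2)
  = 1.897 / 45.80 = 0.04142 h⁻¹
t½ = ln2 / k = 0.693147 / 0.04142 = 16.73 h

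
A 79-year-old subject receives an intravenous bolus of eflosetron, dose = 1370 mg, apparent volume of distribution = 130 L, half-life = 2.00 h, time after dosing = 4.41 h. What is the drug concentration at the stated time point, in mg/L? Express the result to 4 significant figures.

2.286 mg/L

C₀ = Dose / Vd = 1370 / 130 = 10.54 mg/L
k = ln2 / t½ = 0.693147 / 2.00 = 0.3466 h⁻¹
C = C₀ · e^(−k·t) = 10.54 × e^(−0.3466 × 4.41)
  = 10.54 × 0.2169 = 2.286 mg/L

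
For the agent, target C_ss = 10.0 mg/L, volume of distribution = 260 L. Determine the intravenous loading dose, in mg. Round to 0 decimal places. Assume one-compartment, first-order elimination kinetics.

2600 mg

LD = Css × Vd = 10.0 × 260 = 2600 mg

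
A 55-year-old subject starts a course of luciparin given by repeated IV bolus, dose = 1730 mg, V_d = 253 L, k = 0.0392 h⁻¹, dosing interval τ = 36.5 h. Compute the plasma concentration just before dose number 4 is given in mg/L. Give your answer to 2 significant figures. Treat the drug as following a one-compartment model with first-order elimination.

C₀ per dose = Dose / Vd = 1730 / 253 = 6.838 mg/L
Fraction remaining after one interval: r = e^(−kτ) = e^(−0.03920 × 36.5) = 0.2391
Before dose 4, 3 doses have been given (aged 1τ, 2τ, 3τ).
C_trough = C₀ × (r + r² + … + r^3) = C₀ × r(1−r^3)/(1−r)
        = 6.838 × 0.2391 × (1 − 0.01367) / (1 − 0.2391) = 2.119 mg/L

2.1 mg/L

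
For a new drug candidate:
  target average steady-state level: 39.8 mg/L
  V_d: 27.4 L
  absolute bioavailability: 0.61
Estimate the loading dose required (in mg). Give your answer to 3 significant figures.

1790 mg

LD = Css × Vd / F = 39.8 × 27.4 / 0.61 = 1788 mg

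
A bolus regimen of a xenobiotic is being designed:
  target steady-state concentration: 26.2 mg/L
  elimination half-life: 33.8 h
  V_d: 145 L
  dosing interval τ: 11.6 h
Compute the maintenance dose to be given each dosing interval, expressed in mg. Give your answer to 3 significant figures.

k = ln2 / t½ = 0.693147 / 33.8 = 0.02051 h⁻¹
CL = k × Vd = 0.02051 × 145 = 2.974 L/h
At steady state, Dose/τ = Css × CL.
Dose = Css × CL × τ = 26.2 × 2.974 × 11.6 = 903.9 mg

904 mg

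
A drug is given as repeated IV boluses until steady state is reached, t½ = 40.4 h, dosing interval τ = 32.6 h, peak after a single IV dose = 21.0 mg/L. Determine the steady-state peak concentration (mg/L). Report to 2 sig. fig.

49 mg/L

k = ln2 / t½ = 0.693147 / 40.4 = 0.01716 h⁻¹
e^(−kτ) = e^(−0.01716 × 32.6) = 0.5715
Accumulation ratio R = 1 / (1 − e^(−kτ)) = 1 / (1 − 0.5715) = 2.334
Steady-state peak = C₀ × R = 21.0 × 2.334 = 49.01 mg/L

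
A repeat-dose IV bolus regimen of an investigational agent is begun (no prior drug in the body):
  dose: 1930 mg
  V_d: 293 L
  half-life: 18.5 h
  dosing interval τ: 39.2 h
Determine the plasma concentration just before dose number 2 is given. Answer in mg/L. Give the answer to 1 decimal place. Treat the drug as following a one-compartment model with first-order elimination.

1.5 mg/L

C₀ per dose = Dose / Vd = 1930 / 293 = 6.587 mg/L
k = ln2 / t½ = 0.693147 / 18.5 = 0.03747 h⁻¹
Fraction remaining after one interval: r = e^(−kτ) = e^(−0.03747 × 39.2) = 0.2302
Before dose 2, 1 dose has been given (aged 1τ).
C_trough = C₀ × r = 6.587 × 0.2302 = 1.516 mg/L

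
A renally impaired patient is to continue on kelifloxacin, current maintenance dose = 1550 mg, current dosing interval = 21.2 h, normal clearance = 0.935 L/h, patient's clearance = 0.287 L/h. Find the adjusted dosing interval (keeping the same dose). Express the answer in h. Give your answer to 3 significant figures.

69.1 h

To keep the same average steady-state level, dosing rate must scale with clearance.
CL ratio = 0.287 / 0.935 = 0.3070
New interval (same dose) = 21.2 / 0.3070 = 69.06 h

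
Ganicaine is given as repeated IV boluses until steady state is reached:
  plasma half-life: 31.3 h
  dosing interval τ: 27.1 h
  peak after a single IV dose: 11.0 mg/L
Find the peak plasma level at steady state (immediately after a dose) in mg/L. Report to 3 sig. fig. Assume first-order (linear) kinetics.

k = ln2 / t½ = 0.693147 / 31.3 = 0.02215 h⁻¹
e^(−kτ) = e^(−0.02215 × 27.1) = 0.5487
Accumulation ratio R = 1 / (1 − e^(−kτ)) = 1 / (1 − 0.5487) = 2.216
Steady-state peak = C₀ × R = 11.0 × 2.216 = 24.38 mg/L

24.4 mg/L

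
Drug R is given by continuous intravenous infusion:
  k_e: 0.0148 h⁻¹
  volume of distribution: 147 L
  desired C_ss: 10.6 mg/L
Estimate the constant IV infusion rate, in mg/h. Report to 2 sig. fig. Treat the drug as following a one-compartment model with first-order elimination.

23 mg/h

CL = k × Vd = 0.01480 × 147 = 2.176 L/h
At steady state, infusion rate R₀ = Css × CL = 10.6 × 2.176 = 23.07 mg/h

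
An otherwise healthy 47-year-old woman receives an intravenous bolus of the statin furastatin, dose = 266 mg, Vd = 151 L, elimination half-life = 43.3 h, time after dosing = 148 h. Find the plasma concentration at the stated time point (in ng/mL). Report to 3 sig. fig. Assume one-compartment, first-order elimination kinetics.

165 ng/mL

C₀ = Dose / Vd = 266.0 / 151 = 1.762 mg/L
k = ln2 / t½ = 0.693147 / 43.3 = 0.01601 h⁻¹
C = C₀ · e^(−k·t) = 1.762 × e^(−0.01601 × 148)
  = 1.762 × 0.09353 = 0.1648 mg/L
Convert: 0.1648 mg/L × 1000 = 164.8 ng/mL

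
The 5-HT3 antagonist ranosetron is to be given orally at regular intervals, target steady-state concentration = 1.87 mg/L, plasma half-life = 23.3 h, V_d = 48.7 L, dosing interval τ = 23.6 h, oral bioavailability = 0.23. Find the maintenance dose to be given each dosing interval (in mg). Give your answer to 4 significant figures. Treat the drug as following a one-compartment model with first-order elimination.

278.0 mg

k = ln2 / t½ = 0.693147 / 23.3 = 0.02975 h⁻¹
CL = k × Vd = 0.02975 × 48.7 = 1.449 L/h
At steady state, F × (Dose/τ) = Css × CL.
Dose = Css × CL × τ / F = 1.87 × 1.449 × 23.6 / 0.23 = 278.0 mg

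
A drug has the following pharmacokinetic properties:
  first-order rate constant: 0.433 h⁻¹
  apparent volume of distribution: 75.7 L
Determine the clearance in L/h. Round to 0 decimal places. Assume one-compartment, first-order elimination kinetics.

33 L/h

CL = k × Vd = 0.433 × 75.7 = 32.78 L/h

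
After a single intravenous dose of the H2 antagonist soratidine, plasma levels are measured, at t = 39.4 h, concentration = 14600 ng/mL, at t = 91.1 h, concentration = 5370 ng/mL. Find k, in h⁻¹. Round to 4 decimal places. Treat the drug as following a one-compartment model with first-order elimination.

k = ln(C₁/C₂) / (t₂ − t₁) = ln(14600/5370) / (91.1 − 39.4)
  = 1.000 / 51.70 = 0.01934 h⁻¹

0.0193 h⁻¹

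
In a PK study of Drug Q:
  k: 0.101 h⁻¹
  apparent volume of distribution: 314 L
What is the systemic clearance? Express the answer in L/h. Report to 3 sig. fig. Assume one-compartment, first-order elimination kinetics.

31.7 L/h

CL = k × Vd = 0.101 × 314 = 31.71 L/h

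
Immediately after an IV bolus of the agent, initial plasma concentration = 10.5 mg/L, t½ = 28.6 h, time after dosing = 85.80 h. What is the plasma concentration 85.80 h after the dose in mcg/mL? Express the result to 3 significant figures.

1.31 mcg/mL

k = ln2 / t½ = 0.693147 / 28.6 = 0.02424 h⁻¹
t / t½ = 85.80 / 28.6 = 3 half-lives
C = C₀ × (1/2)^3 = 10.50 × 0.1250 = 1.313 mg/L
(1.313 mg/L = 1.313 mcg/mL)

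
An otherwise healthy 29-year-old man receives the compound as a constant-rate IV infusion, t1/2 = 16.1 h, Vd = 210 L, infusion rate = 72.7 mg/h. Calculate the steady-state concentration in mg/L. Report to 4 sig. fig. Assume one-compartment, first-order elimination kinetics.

8.041 mg/L

k = ln2 / t½ = 0.693147 / 16.1 = 0.04305 h⁻¹
CL = k × Vd = 0.04305 × 210 = 9.041 L/h
At steady state Css = R₀ / CL = 72.7 / 9.041 = 8.041 mg/L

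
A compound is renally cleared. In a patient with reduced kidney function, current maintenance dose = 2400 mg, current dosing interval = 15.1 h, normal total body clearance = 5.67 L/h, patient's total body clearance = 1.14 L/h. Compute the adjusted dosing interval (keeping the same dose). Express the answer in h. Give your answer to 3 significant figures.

75.1 h

To keep the same average steady-state level, dosing rate must scale with clearance.
CL ratio = 1.14 / 5.67 = 0.2011
New interval (same dose) = 15.1 / 0.2011 = 75.09 h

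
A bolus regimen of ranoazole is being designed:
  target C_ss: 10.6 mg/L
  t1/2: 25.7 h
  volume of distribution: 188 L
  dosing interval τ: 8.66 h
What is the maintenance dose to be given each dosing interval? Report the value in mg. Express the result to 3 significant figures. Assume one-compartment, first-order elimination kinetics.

465 mg

k = ln2 / t½ = 0.693147 / 25.7 = 0.02697 h⁻¹
CL = k × Vd = 0.02697 × 188 = 5.070 L/h
At steady state, Dose/τ = Css × CL.
Dose = Css × CL × τ = 10.6 × 5.070 × 8.66 = 465.4 mg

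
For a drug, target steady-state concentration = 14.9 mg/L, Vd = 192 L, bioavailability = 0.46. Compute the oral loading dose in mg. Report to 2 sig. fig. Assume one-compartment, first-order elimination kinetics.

LD = Css × Vd / F = 14.9 × 192 / 0.46 = 6219 mg

6200 mg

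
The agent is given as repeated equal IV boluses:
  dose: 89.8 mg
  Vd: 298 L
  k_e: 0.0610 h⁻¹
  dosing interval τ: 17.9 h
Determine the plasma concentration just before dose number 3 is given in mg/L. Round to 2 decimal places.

C₀ per dose = Dose / Vd = 89.8 / 298 = 0.3013 mg/L
Fraction remaining after one interval: r = e^(−kτ) = e^(−0.06100 × 17.9) = 0.3356
Before dose 3, 2 doses have been given (aged 1τ, 2τ).
C_trough = C₀ × (r + r²) = 0.3013 × (0.3356 + 0.1126) = 0.1350 mg/L

0.14 mg/L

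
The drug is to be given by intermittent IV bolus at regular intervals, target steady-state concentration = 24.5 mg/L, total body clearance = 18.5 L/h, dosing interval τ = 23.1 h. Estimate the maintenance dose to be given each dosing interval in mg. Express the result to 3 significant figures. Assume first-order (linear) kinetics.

10500 mg

At steady state, Dose/τ = Css × CL.
Dose = Css × CL × τ = 24.5 × 18.50 × 23.1 = 10470 mg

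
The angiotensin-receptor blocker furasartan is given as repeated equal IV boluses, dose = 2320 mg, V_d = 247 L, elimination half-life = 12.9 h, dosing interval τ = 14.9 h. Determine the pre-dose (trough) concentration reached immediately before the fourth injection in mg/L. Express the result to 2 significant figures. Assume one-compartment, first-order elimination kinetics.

7.0 mg/L

C₀ per dose = Dose / Vd = 2320 / 247 = 9.393 mg/L
k = ln2 / t½ = 0.693147 / 12.9 = 0.05373 h⁻¹
Fraction remaining after one interval: r = e^(−kτ) = e^(−0.05373 × 14.9) = 0.4491
Before dose 4, 3 doses have been given (aged 1τ, 2τ, 3τ).
C_trough = C₀ × (r + r² + … + r^3) = C₀ × r(1−r^3)/(1−r)
        = 9.393 × 0.4491 × (1 − 0.09058) / (1 − 0.4491) = 6.964 mg/L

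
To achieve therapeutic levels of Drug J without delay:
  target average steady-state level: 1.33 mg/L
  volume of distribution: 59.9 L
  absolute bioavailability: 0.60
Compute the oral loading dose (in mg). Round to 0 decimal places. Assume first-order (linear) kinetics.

133 mg

LD = Css × Vd / F = 1.33 × 59.9 / 0.60 = 132.8 mg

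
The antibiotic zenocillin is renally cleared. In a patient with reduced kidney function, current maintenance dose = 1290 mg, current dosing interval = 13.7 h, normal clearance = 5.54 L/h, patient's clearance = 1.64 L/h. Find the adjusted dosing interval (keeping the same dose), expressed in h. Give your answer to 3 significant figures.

46.3 h

To keep the same average steady-state level, dosing rate must scale with clearance.
CL ratio = 1.64 / 5.54 = 0.2960
New interval (same dose) = 13.7 / 0.2960 = 46.28 h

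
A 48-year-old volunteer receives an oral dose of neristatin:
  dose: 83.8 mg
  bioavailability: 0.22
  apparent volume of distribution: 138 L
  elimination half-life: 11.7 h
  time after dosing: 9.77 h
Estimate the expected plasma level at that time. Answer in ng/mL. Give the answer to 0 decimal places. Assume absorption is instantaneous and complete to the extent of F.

Amount reaching circulation = F × Dose = 0.22 × 83.80 = 18.44 mg
C₀ = F·Dose / Vd = 18.44 / 138 = 0.1336 mg/L
k = ln2 / t½ = 0.693147 / 11.7 = 0.05924 h⁻¹
C = C₀ · e^(−k·t) = 0.1336 × e^(−0.05924 × 9.77)
  = 0.1336 × 0.5606 = 0.07490 mg/L
Convert: 0.07490 mg/L × 1000 = 74.90 ng/mL

75 ng/mL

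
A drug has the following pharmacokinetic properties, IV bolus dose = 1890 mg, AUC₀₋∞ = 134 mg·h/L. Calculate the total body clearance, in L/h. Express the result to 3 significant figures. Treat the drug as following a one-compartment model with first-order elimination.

14.1 L/h

CL = Dose / AUC = 1890 / 134 = 14.10 L/h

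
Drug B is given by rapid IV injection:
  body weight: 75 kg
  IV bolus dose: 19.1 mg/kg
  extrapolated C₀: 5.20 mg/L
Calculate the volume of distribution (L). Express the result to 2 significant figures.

280 L

Dose = 19.1 × 75 = 1433 mg
Vd = Dose / C₀ = 1433 / 5.20 = 275.6 L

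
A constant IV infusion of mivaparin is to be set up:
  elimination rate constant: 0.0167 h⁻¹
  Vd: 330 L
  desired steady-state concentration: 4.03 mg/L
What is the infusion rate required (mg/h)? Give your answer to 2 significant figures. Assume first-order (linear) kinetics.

CL = k × Vd = 0.01670 × 330 = 5.511 L/h
At steady state, infusion rate R₀ = Css × CL = 4.03 × 5.511 = 22.21 mg/h

22 mg/h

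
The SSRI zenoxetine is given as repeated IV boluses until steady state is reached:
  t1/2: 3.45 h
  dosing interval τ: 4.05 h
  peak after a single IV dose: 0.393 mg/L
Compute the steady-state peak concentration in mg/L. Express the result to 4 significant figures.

k = ln2 / t½ = 0.693147 / 3.45 = 0.2009 h⁻¹
e^(−kτ) = e^(−0.2009 × 4.05) = 0.4432
Accumulation ratio R = 1 / (1 − e^(−kτ)) = 1 / (1 − 0.4432) = 1.796
Steady-state peak = C₀ × R = 0.393 × 1.796 = 0.7058 mg/L

0.7058 mg/L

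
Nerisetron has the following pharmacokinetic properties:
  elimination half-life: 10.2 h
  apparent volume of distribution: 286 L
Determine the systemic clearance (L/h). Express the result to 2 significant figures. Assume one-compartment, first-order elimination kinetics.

k = ln2 / t½ = 0.693147 / 10.2 = 0.06796 h⁻¹
CL = k × Vd = 0.06796 × 286 = 19.44 L/h

19 L/h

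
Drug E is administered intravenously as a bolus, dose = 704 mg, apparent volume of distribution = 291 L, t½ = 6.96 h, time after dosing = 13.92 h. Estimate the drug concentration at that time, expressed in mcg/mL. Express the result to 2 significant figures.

C₀ = Dose / Vd = 704.0 / 291 = 2.419 mg/L
k = ln2 / t½ = 0.693147 / 6.96 = 0.09959 h⁻¹
t / t½ = 13.92 / 6.96 = 2 half-lives
C = C₀ × (1/2)^2 = 2.419 × 0.2500 = 0.6048 mg/L
(0.6048 mg/L = 0.6048 mcg/mL)

0.60 mcg/mL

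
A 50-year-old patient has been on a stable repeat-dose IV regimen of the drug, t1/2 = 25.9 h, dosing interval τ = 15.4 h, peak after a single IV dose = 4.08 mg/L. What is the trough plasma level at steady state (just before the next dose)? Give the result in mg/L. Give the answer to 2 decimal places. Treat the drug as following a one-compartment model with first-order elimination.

8.00 mg/L

k = ln2 / t½ = 0.693147 / 25.9 = 0.02676 h⁻¹
e^(−kτ) = e^(−0.02676 × 15.4) = 0.6623
Accumulation ratio R = 1 / (1 − e^(−kτ)) = 1 / (1 − 0.6623) = 2.961
Steady-state trough = C₀ × R × e^(−kτ) = 4.08 × 2.961 × 0.6623 = 8.001 mg/L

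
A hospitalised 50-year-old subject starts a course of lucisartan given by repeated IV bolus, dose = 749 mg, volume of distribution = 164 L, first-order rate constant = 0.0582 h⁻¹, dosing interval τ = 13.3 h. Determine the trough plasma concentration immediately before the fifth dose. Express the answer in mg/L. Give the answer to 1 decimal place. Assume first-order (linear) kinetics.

C₀ per dose = Dose / Vd = 749 / 164 = 4.567 mg/L
Fraction remaining after one interval: r = e^(−kτ) = e^(−0.05820 × 13.3) = 0.4611
Before dose 5, 4 doses have been given (aged 1τ, 2τ, 3τ, 4τ).
C_trough = C₀ × (r + r² + … + r^4) = C₀ × r(1−r^4)/(1−r)
        = 4.567 × 0.4611 × (1 − 0.04520) / (1 − 0.4611) = 3.731 mg/L

3.7 mg/L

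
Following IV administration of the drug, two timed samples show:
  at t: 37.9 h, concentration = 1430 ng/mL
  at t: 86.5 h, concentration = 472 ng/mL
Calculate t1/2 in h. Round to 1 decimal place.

30.4 h

k = ln(C₁/C₂) / (t₂ − t₁) = ln(1430/472) / (86.5 − 37.9)
  = 1.108 / 48.60 = 0.02280 h⁻¹
t½ = ln2 / k = 0.693147 / 0.02280 = 30.40 h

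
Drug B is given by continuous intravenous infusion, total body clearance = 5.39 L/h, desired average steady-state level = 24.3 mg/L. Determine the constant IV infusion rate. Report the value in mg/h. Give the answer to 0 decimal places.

At steady state, infusion rate R₀ = Css × CL = 24.3 × 5.390 = 131.0 mg/h

131 mg/h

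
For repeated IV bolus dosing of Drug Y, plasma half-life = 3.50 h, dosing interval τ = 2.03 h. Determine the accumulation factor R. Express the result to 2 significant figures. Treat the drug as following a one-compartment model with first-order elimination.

k = ln2 / t½ = 0.693147 / 3.50 = 0.1980 h⁻¹
e^(−kτ) = e^(−0.1980 × 2.03) = 0.6690
Accumulation ratio R = 1 / (1 − e^(−kτ)) = 1 / (1 − 0.6690) = 3.021

3.0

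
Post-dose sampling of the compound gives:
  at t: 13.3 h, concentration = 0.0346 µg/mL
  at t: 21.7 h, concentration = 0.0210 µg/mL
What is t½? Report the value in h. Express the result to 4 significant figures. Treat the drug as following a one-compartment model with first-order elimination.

11.66 h

k = ln(C₁/C₂) / (t₂ − t₁) = ln(0.0346/0.0210) / (21.7 − 13.3)
  = 0.4993 / 8.400 = 0.05944 h⁻¹
t½ = ln2 / k = 0.693147 / 0.05944 = 11.66 h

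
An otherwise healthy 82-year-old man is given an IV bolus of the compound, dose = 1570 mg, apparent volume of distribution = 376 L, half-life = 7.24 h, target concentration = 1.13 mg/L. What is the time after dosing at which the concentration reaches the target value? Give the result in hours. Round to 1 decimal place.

13.7 h

C₀ = Dose / Vd = 1570 / 376 = 4.176 mg/L
k = ln2 / t½ = 0.693147 / 7.24 = 0.09574 h⁻¹
t = ln(C₀ / C) / k = ln(4.176 / 1.13) / 0.09574
  = ln(3.696) / 0.09574 = 1.307 / 0.09574 = 13.65 h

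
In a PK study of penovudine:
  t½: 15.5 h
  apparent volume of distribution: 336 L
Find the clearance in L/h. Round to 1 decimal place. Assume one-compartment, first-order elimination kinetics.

15.0 L/h

k = ln2 / t½ = 0.693147 / 15.5 = 0.04472 h⁻¹
CL = k × Vd = 0.04472 × 336 = 15.03 L/h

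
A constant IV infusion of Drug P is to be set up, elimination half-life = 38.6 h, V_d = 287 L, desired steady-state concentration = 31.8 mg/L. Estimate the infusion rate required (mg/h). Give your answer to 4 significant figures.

163.9 mg/h

k = ln2 / t½ = 0.693147 / 38.6 = 0.01796 h⁻¹
CL = k × Vd = 0.01796 × 287 = 5.155 L/h
At steady state, infusion rate R₀ = Css × CL = 31.8 × 5.155 = 163.9 mg/h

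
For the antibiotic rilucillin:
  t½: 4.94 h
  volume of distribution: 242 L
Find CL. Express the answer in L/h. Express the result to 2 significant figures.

k = ln2 / t½ = 0.693147 / 4.94 = 0.1403 h⁻¹
CL = k × Vd = 0.1403 × 242 = 33.95 L/h

34 L/h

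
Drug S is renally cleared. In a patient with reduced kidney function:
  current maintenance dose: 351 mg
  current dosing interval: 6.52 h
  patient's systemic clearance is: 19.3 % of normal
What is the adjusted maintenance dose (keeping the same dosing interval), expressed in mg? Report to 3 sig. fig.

67.7 mg

To keep the same average steady-state level, dosing rate must scale with clearance.
CL ratio = 19.3 / 100 = 0.1930
New dose (same interval) = 351 × 0.1930 = 67.74 mg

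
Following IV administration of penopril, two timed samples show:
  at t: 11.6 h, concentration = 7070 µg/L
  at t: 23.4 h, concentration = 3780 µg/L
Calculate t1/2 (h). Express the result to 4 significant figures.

k = ln(C₁/C₂) / (t₂ − t₁) = ln(7070/3780) / (23.4 − 11.6)
  = 0.6261 / 11.80 = 0.05306 h⁻¹
t½ = ln2 / k = 0.693147 / 0.05306 = 13.06 h

13.06 h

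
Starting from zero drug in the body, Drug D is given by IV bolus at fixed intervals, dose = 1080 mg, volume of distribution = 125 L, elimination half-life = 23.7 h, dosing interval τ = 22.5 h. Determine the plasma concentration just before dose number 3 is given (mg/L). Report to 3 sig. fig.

C₀ per dose = Dose / Vd = 1080 / 125 = 8.640 mg/L
k = ln2 / t½ = 0.693147 / 23.7 = 0.02925 h⁻¹
Fraction remaining after one interval: r = e^(−kτ) = e^(−0.02925 × 22.5) = 0.5178
Before dose 3, 2 doses have been given (aged 1τ, 2τ).
C_trough = C₀ × (r + r²) = 8.640 × (0.5178 + 0.2681) = 6.790 mg/L

6.79 mg/L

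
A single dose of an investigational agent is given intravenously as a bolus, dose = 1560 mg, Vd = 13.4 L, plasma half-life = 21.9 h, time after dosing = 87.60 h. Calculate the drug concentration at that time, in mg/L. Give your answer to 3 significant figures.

7.28 mg/L

C₀ = Dose / Vd = 1560 / 13.4 = 116.4 mg/L
k = ln2 / t½ = 0.693147 / 21.9 = 0.03165 h⁻¹
t / t½ = 87.60 / 21.9 = 4 half-lives
C = C₀ × (1/2)^4 = 116.4 × 0.06250 = 7.275 mg/L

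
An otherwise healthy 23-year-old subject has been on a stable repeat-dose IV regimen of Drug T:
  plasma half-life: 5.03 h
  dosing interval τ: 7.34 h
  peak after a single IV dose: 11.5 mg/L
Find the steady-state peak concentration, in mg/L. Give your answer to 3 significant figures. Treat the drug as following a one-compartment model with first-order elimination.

k = ln2 / t½ = 0.693147 / 5.03 = 0.1378 h⁻¹
e^(−kτ) = e^(−0.1378 × 7.34) = 0.3637
Accumulation ratio R = 1 / (1 − e^(−kτ)) = 1 / (1 − 0.3637) = 1.572
Steady-state peak = C₀ × R = 11.5 × 1.572 = 18.08 mg/L

18.1 mg/L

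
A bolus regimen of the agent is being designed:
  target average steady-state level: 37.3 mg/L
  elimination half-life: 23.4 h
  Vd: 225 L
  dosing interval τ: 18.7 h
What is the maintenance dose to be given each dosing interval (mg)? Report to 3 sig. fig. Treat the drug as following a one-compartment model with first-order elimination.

4650 mg

k = ln2 / t½ = 0.693147 / 23.4 = 0.02962 h⁻¹
CL = k × Vd = 0.02962 × 225 = 6.665 L/h
At steady state, Dose/τ = Css × CL.
Dose = Css × CL × τ = 37.3 × 6.665 × 18.7 = 4649 mg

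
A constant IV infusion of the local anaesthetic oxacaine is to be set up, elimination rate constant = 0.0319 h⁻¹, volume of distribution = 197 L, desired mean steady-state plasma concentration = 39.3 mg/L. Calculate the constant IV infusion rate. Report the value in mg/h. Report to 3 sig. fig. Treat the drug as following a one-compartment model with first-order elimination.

247 mg/h

CL = k × Vd = 0.03190 × 197 = 6.284 L/h
At steady state, infusion rate R₀ = Css × CL = 39.3 × 6.284 = 247.0 mg/h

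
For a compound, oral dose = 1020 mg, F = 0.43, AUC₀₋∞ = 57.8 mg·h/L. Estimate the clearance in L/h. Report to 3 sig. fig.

7.59 L/h

CL = F·Dose / AUC = 0.43 × 1020 / 57.8 = 7.588 L/h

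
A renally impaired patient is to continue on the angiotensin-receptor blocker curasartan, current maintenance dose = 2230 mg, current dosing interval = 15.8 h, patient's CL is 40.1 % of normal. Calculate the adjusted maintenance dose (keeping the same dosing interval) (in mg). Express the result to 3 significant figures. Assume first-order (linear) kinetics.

894 mg

To keep the same average steady-state level, dosing rate must scale with clearance.
CL ratio = 40.1 / 100 = 0.4010
New dose (same interval) = 2230 × 0.4010 = 894.2 mg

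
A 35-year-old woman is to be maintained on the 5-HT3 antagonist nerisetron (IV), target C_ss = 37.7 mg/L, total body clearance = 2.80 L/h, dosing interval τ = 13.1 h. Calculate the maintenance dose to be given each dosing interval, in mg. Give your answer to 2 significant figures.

1400 mg

At steady state, Dose/τ = Css × CL.
Dose = Css × CL × τ = 37.7 × 2.800 × 13.1 = 1383 mg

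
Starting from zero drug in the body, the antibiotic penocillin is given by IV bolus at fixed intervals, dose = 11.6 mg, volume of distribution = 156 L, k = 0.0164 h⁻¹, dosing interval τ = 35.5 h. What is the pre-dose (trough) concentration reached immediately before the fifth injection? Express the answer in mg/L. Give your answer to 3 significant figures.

0.0850 mg/L

C₀ per dose = Dose / Vd = 11.6 / 156 = 0.07436 mg/L
Fraction remaining after one interval: r = e^(−kτ) = e^(−0.01640 × 35.5) = 0.5587
Before dose 5, 4 doses have been given (aged 1τ, 2τ, 3τ, 4τ).
C_trough = C₀ × (r + r² + … + r^4) = C₀ × r(1−r^4)/(1−r)
        = 0.07436 × 0.5587 × (1 − 0.09743) / (1 − 0.5587) = 0.08497 mg/L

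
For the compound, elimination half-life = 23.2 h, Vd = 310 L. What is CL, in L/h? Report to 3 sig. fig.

9.26 L/h

k = ln2 / t½ = 0.693147 / 23.2 = 0.02988 h⁻¹
CL = k × Vd = 0.02988 × 310 = 9.263 L/h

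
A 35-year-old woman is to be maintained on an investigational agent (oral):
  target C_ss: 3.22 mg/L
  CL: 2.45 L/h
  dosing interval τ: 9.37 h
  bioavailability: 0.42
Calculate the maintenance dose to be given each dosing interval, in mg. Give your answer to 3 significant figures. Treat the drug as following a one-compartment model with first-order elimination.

176 mg

At steady state, F × (Dose/τ) = Css × CL.
Dose = Css × CL × τ / F = 3.22 × 2.450 × 9.37 / 0.42 = 176.0 mg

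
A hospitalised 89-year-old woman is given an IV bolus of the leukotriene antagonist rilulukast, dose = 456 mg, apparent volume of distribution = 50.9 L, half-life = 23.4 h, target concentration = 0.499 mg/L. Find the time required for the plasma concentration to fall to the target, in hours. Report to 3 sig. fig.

97.5 h

C₀ = Dose / Vd = 456.0 / 50.9 = 8.959 mg/L
k = ln2 / t½ = 0.693147 / 23.4 = 0.02962 h⁻¹
t = ln(C₀ / C) / k = ln(8.959 / 0.499) / 0.02962
  = ln(17.95) / 0.02962 = 2.888 / 0.02962 = 97.50 h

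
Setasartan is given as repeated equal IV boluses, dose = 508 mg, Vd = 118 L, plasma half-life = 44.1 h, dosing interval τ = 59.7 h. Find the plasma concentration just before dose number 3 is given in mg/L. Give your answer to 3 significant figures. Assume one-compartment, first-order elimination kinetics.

C₀ per dose = Dose / Vd = 508 / 118 = 4.305 mg/L
k = ln2 / t½ = 0.693147 / 44.1 = 0.01572 h⁻¹
Fraction remaining after one interval: r = e^(−kτ) = e^(−0.01572 × 59.7) = 0.3912
Before dose 3, 2 doses have been given (aged 1τ, 2τ).
C_trough = C₀ × (r + r²) = 4.305 × (0.3912 + 0.1530) = 2.343 mg/L

2.34 mg/L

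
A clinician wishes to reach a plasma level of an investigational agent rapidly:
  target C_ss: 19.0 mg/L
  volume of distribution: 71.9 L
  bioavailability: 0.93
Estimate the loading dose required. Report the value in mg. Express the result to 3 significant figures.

1470 mg

LD = Css × Vd / F = 19.0 × 71.9 / 0.93 = 1469 mg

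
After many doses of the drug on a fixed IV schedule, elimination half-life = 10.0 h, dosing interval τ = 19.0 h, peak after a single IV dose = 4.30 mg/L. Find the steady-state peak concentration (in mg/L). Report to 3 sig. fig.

k = ln2 / t½ = 0.693147 / 10.0 = 0.06931 h⁻¹
e^(−kτ) = e^(−0.06931 × 19.0) = 0.2680
Accumulation ratio R = 1 / (1 − e^(−kτ)) = 1 / (1 − 0.2680) = 1.366
Steady-state peak = C₀ × R = 4.30 × 1.366 = 5.874 mg/L

5.87 mg/L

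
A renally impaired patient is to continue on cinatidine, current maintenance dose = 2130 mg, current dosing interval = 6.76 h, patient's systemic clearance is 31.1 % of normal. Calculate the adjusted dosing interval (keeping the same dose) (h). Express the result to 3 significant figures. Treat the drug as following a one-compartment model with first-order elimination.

21.7 h

To keep the same average steady-state level, dosing rate must scale with clearance.
CL ratio = 31.1 / 100 = 0.3110
New interval (same dose) = 6.76 / 0.3110 = 21.74 h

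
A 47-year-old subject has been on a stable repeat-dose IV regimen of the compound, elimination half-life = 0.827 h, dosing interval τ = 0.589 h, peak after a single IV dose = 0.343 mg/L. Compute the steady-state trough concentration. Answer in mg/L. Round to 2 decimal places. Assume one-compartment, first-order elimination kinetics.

0.54 mg/L

k = ln2 / t½ = 0.693147 / 0.827 = 0.8381 h⁻¹
e^(−kτ) = e^(−0.8381 × 0.589) = 0.6104
Accumulation ratio R = 1 / (1 − e^(−kτ)) = 1 / (1 − 0.6104) = 2.567
Steady-state trough = C₀ × R × e^(−kτ) = 0.343 × 2.567 × 0.6104 = 0.5374 mg/L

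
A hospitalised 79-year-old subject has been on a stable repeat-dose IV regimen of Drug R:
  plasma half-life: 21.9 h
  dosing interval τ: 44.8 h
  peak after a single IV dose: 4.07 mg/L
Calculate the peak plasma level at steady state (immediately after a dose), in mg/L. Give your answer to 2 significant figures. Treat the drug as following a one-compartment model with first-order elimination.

5.4 mg/L

k = ln2 / t½ = 0.693147 / 21.9 = 0.03165 h⁻¹
e^(−kτ) = e^(−0.03165 × 44.8) = 0.2422
Accumulation ratio R = 1 / (1 − e^(−kτ)) = 1 / (1 − 0.2422) = 1.320
Steady-state peak = C₀ × R = 4.07 × 1.320 = 5.372 mg/L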